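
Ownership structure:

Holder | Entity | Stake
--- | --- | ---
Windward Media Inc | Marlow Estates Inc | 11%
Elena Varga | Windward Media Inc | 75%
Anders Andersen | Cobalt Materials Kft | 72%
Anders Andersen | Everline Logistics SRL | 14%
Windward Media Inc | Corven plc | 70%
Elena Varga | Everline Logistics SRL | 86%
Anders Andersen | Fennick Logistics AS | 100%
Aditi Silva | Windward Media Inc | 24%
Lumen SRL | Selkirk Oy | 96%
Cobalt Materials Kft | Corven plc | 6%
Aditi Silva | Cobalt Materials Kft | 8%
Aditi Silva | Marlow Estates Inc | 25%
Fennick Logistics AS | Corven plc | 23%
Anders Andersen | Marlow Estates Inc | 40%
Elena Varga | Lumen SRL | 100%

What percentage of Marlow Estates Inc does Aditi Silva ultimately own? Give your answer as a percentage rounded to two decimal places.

Aditi reaches Marlow along 2 paths.
Direct stake: 25% = 25%.
Via Windward: 24% × 11% = 2.64%.
Total: 25% + 2.64% = 27.64%.

27.64%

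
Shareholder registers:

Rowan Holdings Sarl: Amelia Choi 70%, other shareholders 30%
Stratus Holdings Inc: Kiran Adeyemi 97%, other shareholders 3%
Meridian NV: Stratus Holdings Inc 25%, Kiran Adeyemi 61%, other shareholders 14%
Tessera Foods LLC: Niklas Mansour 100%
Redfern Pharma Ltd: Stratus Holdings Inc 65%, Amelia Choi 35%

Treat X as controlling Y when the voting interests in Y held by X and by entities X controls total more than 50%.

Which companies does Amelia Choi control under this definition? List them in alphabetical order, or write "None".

Amelia holds 70% of Rowan, so Amelia controls Rowan.
No other company's threshold is met.

Rowan Holdings Sarl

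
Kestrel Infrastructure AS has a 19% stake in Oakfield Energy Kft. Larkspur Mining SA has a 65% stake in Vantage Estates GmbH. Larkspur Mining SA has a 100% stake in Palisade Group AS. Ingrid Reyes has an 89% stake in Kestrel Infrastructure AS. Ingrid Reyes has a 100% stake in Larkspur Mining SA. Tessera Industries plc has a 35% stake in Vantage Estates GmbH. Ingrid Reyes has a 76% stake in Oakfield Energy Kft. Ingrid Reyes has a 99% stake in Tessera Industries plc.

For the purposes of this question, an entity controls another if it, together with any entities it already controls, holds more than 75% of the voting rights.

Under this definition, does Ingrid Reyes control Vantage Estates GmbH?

Ingrid holds 99% of Tessera, so Ingrid controls Tessera.
Ingrid holds 100% of Larkspur, so Ingrid controls Larkspur.
Tessera and Larkspur together hold 35% + 65% = 100% of Vantage, so Ingrid controls Vantage.

Yes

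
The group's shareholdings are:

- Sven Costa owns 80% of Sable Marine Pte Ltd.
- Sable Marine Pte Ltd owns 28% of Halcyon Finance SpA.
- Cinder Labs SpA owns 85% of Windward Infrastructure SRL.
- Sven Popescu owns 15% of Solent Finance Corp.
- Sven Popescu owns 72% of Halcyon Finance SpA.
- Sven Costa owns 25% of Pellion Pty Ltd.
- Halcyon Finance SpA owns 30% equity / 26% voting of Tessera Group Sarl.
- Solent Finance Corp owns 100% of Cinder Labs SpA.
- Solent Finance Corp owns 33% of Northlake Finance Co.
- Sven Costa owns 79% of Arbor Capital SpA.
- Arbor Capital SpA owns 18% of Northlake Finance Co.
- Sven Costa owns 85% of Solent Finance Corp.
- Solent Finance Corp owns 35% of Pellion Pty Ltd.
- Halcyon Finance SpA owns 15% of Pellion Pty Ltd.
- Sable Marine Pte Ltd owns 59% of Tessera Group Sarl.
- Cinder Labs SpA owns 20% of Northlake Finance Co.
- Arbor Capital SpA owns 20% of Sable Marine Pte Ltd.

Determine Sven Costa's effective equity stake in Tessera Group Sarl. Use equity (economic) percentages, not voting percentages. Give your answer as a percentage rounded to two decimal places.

Sven Costa reaches Tessera along 4 paths.
Via Arbor → Sable: 79% × 20% × 59% = 9.322%.
Via Sable: 80% × 59% = 47.2%.
Via Arbor → Sable → Halcyon: 79% × 20% × 28% × 30% = 1.3272%.
Via Sable → Halcyon: 80% × 28% × 30% = 6.72%.
Total: 9.322% + 47.2% + 1.3272% + 6.72% = 64.5692%.
Rounded: 64.57%.

64.57%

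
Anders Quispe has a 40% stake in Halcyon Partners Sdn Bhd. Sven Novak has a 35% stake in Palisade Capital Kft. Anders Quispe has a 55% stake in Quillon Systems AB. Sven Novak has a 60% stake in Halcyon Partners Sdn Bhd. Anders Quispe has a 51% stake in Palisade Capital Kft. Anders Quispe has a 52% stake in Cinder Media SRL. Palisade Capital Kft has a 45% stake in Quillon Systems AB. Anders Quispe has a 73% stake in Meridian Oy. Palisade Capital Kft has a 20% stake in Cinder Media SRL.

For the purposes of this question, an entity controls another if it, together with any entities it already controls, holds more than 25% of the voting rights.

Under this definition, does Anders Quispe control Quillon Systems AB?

Anders holds 51% of Palisade, so Anders controls Palisade.
Anders and Palisade together hold 55% + 45% = 100% of Quillon, so Anders controls Quillon.

Yes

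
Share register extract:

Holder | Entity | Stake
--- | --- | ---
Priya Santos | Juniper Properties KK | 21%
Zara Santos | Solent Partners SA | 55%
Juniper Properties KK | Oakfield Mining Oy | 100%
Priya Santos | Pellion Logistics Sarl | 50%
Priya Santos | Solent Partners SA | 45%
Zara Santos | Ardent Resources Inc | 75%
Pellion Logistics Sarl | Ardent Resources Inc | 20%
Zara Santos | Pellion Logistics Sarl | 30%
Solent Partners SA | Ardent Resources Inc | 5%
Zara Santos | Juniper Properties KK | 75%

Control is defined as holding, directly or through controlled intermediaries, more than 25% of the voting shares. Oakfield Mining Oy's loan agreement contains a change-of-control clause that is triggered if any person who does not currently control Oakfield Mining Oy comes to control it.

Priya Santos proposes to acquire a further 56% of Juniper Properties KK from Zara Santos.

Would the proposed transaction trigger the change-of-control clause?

Yes

The purchase adds only to Priya's holdings (Zara's stake shrinks), so Priya is the only person who could newly come to control Oakfield.
Priya holds 50% of Pellion, so Priya controls Pellion.
Priya holds 45% of Solent, so Priya controls Solent.
Neither Priya nor any entity Priya controls holds any voting interest in Oakfield.
So before the transaction, Priya does not control Oakfield.
After the purchase, Priya's direct stake in Juniper rises to 21% + 56% = 77%, and Zara's stake falls to 19%.
Priya holds 77% of Juniper, so Priya controls Juniper.
Juniper holds 100% of Oakfield, so Priya controls Oakfield.
Priya did not control Oakfield before and does after, so the clause is triggered.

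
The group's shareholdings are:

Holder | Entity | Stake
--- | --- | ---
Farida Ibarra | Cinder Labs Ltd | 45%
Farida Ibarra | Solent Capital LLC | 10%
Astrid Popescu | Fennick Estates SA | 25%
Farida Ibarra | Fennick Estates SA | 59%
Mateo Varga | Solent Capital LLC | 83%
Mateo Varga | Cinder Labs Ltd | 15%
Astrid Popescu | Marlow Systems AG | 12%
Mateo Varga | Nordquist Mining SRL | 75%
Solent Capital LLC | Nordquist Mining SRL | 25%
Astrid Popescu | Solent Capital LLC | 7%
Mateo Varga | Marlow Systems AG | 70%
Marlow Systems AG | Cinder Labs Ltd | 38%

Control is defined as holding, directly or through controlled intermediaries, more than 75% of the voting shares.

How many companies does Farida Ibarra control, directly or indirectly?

Farida's largest direct stake is 59% in Fennick, which does not meet the threshold.
Farida controls 0 companies.

0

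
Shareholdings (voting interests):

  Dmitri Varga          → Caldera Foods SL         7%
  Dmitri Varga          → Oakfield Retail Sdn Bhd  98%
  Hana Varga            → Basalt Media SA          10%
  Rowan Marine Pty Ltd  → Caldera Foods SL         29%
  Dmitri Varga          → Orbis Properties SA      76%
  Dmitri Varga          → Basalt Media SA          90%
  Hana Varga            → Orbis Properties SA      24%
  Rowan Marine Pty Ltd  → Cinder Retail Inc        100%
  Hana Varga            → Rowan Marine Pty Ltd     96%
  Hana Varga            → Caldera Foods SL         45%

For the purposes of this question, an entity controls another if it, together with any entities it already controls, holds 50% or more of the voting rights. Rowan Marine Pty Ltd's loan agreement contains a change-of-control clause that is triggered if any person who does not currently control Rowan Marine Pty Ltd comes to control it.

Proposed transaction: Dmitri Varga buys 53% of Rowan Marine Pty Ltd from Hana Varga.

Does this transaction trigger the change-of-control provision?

Yes

The purchase adds only to Dmitri's holdings (Hana's stake shrinks), so Dmitri is the only person who could newly come to control Rowan.
Dmitri holds 90% of Basalt, so Dmitri controls Basalt.
Dmitri holds 76% of Orbis, so Dmitri controls Orbis.
Dmitri holds 98% of Oakfield, so Dmitri controls Oakfield.
Neither Dmitri nor any entity Dmitri controls holds any voting interest in Rowan.
So before the transaction, Dmitri does not control Rowan.
After the purchase, Dmitri holds 53% of Rowan directly, and Hana's stake falls to 43%.
Dmitri holds 53% of Rowan, so Dmitri controls Rowan.
Dmitri did not control Rowan before and does after, so the clause is triggered.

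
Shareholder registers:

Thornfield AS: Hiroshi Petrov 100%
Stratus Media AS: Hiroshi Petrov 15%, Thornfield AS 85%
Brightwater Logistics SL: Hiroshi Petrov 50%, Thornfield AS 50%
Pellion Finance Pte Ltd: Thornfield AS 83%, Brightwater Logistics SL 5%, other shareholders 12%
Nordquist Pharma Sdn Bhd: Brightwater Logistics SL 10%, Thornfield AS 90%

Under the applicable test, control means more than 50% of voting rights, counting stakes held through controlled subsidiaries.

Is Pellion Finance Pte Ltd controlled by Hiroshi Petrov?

Hiroshi holds 100% of Thornfield, so Hiroshi controls Thornfield.
Hiroshi and Thornfield together hold 50% + 50% = 100% of Brightwater, so Hiroshi controls Brightwater.
Thornfield and Brightwater together hold 83% + 5% = 88% of Pellion, so Hiroshi controls Pellion.

Yes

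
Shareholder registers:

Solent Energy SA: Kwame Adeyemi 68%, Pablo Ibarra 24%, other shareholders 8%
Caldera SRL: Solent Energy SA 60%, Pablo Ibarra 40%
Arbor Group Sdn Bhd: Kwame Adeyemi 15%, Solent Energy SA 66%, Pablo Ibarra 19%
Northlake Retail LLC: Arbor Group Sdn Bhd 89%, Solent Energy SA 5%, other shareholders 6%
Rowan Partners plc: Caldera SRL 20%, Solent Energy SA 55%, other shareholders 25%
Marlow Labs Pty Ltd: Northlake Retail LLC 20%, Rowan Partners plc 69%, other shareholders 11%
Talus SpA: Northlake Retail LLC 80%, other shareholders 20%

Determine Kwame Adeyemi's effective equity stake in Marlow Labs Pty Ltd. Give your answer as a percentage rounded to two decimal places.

42.78%

Kwame reaches Marlow along 5 paths.
Via Arbor → Northlake: 15% × 89% × 20% = 2.67%.
Via Solent → Arbor → Northlake: 68% × 66% × 89% × 20% = 7.98864%.
Via Solent → Northlake: 68% × 5% × 20% = 0.68%.
Via Solent → Caldera → Rowan: 68% × 60% × 20% × 69% = 5.6304%.
Via Solent → Rowan: 68% × 55% × 69% = 25.806%.
Total: 2.67% + 7.98864% + 0.68% + 5.6304% + 25.806% = 42.77504%.
Rounded: 42.78%.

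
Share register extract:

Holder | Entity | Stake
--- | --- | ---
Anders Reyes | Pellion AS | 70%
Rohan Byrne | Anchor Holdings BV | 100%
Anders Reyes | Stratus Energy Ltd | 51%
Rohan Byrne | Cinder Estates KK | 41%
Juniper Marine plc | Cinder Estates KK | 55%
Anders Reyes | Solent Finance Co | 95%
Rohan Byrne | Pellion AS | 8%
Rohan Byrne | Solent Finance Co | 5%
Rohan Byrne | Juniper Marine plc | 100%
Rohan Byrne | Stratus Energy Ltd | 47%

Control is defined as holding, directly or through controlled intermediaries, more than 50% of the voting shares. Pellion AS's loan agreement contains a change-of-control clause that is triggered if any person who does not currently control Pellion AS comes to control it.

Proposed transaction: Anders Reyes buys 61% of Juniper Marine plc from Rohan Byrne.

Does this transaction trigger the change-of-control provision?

The purchase adds only to Anders's holdings (Rohan's stake shrinks), so Anders is the only person who could newly come to control Pellion.
Anders holds 70% of Pellion, so Anders controls Pellion.
So Anders already controls Pellion before the transaction.
After the purchase, Anders holds 61% of Juniper directly, and Rohan's stake falls to 39%.
Anders controlled Pellion already, so this is not a new person acquiring control; every other person's position is unchanged or reduced.
No new person acquires control, so the clause is not triggered.

No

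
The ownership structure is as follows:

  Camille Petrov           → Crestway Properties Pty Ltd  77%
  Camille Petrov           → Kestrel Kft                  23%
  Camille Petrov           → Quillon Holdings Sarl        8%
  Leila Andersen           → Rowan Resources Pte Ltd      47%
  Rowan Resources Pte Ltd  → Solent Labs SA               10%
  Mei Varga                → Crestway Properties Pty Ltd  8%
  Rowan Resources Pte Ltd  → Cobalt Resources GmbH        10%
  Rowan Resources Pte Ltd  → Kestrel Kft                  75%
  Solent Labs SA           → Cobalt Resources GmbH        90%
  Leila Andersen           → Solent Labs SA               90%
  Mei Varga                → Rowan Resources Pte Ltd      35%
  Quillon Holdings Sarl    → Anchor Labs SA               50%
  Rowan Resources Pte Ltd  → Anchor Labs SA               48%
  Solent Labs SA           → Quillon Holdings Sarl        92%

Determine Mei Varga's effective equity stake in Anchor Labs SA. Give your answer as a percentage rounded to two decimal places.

Mei reaches Anchor along 2 paths.
Via Rowan: 35% × 48% = 16.8%.
Via Rowan → Solent → Quillon: 35% × 10% × 92% × 50% = 1.61%.
Total: 16.8% + 1.61% = 18.41%.

18.41%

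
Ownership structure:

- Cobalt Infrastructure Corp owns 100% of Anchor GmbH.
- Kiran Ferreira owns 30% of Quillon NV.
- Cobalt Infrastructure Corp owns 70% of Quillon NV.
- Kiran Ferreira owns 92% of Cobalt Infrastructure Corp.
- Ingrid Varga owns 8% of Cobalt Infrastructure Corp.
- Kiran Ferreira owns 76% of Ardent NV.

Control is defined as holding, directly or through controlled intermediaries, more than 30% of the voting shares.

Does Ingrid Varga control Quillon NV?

No

Ingrid's largest direct stake is 8% in Cobalt, which does not meet the threshold, so Ingrid controls no company.
Neither Ingrid nor any entity Ingrid controls holds any voting interest in Quillon.
So Ingrid does not control Quillon.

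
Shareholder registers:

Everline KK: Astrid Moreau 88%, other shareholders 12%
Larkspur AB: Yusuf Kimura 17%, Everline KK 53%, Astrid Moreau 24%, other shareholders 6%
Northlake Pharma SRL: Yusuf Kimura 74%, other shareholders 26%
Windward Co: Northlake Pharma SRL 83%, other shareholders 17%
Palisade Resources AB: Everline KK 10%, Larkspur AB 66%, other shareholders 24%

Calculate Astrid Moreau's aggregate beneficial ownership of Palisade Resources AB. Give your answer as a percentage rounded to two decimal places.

55.42%

Astrid reaches Palisade along 3 paths.
Via Everline: 88% × 10% = 8.8%.
Via Everline → Larkspur: 88% × 53% × 66% = 30.7824%.
Via Larkspur: 24% × 66% = 15.84%.
Total: 8.8% + 30.7824% + 15.84% = 55.4224%.
Rounded: 55.42%.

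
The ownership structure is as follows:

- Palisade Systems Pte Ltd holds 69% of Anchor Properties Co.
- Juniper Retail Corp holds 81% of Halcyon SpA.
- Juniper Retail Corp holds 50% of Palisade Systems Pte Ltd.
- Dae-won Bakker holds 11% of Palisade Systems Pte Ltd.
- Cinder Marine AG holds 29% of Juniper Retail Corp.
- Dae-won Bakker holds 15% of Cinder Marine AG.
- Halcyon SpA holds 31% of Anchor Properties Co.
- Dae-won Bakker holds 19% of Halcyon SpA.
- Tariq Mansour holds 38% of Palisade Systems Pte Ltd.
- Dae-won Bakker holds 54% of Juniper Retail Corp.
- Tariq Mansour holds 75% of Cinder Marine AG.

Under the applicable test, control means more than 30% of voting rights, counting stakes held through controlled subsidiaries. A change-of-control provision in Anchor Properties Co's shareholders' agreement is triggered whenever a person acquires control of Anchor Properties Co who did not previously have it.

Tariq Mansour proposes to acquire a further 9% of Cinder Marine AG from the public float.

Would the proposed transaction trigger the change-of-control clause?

The purchase changes only Tariq's holdings, so Tariq is the only person who could newly come to control Anchor.
Tariq holds 38% of Palisade, so Tariq controls Palisade.
Palisade holds 69% of Anchor, so Tariq controls Anchor.
So Tariq already controls Anchor before the transaction.
After the purchase, Tariq's direct stake in Cinder rises to 75% + 9% = 84%.
Tariq controlled Anchor already, so this is not a new person acquiring control; every other person's position is unchanged or reduced.
No new person acquires control, so the clause is not triggered.

No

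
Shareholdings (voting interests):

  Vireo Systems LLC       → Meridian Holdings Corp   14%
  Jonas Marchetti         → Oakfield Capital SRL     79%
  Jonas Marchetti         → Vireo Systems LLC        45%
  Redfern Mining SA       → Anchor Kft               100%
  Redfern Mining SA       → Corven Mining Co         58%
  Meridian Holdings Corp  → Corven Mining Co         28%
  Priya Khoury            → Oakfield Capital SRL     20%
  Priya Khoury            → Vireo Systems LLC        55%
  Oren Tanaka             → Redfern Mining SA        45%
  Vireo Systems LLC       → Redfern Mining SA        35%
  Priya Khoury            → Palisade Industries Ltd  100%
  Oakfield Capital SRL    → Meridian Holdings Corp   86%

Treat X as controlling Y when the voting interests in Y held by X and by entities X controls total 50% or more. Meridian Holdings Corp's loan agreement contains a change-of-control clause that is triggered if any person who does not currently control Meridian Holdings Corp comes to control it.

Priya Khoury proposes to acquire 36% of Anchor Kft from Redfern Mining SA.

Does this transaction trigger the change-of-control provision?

No

The purchase adds only to Priya's holdings (Redfern's stake shrinks), so Priya is the only person who could newly come to control Meridian.
Priya holds 55% of Vireo, so Priya controls Vireo.
Priya holds 100% of Palisade, so Priya controls Palisade.
In Meridian, Priya's side holds only 14%, not ≥ 50%.
So before the transaction, Priya does not control Meridian.
After the purchase, Priya holds 36% of Anchor directly, and Redfern's stake falls to 64%.
Priya's side now holds 36% of Anchor, not ≥ 50%, so Priya still does not control Anchor.
After the transaction, Priya's side holds 14% of Meridian, not ≥ 50%, so Priya still does not control Meridian.
No new person acquires control, so the clause is not triggered.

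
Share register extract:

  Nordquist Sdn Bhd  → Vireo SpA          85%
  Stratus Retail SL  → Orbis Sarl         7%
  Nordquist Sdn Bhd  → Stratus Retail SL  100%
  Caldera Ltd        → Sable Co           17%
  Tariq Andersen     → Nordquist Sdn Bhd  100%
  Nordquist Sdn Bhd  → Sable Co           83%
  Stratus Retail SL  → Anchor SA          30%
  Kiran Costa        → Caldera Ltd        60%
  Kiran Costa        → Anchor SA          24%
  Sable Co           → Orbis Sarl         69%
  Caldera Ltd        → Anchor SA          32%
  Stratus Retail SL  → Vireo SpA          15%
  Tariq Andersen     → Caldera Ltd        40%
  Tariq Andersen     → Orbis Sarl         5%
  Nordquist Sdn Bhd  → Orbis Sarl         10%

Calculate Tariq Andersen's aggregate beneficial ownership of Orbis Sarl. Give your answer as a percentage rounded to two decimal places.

83.96%

Tariq reaches Orbis along 5 paths.
Via Nordquist → Sable: 100% × 83% × 69% = 57.27%.
Via Caldera → Sable: 40% × 17% × 69% = 4.692%.
Via Nordquist: 100% × 10% = 10%.
Via Nordquist → Stratus: 100% × 100% × 7% = 7%.
Direct stake: 5% = 5%.
Total: 57.27% + 4.692% + 10% + 7% + 5% = 83.962%.
Rounded: 83.96%.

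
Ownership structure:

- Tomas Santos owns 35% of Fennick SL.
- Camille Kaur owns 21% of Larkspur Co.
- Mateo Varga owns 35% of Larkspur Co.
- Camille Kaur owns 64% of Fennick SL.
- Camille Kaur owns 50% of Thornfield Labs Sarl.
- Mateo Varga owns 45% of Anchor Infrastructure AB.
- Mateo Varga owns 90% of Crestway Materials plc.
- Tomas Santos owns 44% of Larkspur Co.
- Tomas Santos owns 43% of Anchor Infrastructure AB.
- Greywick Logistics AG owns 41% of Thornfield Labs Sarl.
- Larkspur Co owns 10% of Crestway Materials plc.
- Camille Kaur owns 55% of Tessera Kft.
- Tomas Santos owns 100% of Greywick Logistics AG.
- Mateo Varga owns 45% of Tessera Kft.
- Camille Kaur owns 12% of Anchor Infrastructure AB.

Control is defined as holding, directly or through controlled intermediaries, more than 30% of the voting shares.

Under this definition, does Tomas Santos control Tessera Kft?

No

Tomas holds 43% of Anchor, so Tomas controls Anchor.
Tomas holds 100% of Greywick, so Tomas controls Greywick.
Tomas holds 44% of Larkspur, so Tomas controls Larkspur.
Greywick holds 41% of Thornfield, so Tomas controls Thornfield.
Tomas holds 35% of Fennick, so Tomas controls Fennick.
Neither Tomas nor any entity Tomas controls holds any voting interest in Tessera.
So Tomas does not control Tessera.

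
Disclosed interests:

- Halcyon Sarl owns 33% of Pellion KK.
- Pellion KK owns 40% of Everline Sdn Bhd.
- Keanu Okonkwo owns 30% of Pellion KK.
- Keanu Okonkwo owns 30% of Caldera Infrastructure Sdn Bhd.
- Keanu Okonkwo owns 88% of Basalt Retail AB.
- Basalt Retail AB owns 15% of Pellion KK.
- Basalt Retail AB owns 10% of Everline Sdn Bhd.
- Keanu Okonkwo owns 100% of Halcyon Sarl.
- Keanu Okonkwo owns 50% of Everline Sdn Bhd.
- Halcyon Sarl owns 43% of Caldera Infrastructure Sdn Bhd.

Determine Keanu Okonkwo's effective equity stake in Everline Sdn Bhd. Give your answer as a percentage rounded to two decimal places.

Keanu reaches Everline along 5 paths.
Via Halcyon → Pellion: 100% × 33% × 40% = 13.2%.
Via Basalt → Pellion: 88% × 15% × 40% = 5.28%.
Via Pellion: 30% × 40% = 12%.
Via Basalt: 88% × 10% = 8.8%.
Direct stake: 50% = 50%.
Total: 13.2% + 5.28% + 12% + 8.8% + 50% = 89.28%.

89.28%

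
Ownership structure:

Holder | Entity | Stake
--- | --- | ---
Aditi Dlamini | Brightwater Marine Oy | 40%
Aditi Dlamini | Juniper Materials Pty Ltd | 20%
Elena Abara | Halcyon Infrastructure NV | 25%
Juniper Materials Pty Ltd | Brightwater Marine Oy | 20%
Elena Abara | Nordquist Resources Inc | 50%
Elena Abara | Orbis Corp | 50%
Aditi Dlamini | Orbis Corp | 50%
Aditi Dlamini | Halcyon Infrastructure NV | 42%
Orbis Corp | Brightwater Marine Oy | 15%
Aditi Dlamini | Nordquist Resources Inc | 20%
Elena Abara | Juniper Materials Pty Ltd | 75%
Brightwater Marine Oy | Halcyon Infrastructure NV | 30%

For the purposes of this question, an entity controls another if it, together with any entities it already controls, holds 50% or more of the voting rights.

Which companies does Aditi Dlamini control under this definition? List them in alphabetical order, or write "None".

Brightwater Marine Oy, Halcyon Infrastructure NV, Orbis Corp

Aditi holds 50% of Orbis, so Aditi controls Orbis.
Aditi and Orbis together hold 40% + 15% = 55% of Brightwater, so Aditi controls Brightwater.
Brightwater and Aditi together hold 30% + 42% = 72% of Halcyon, so Aditi controls Halcyon.
No other company's threshold is met.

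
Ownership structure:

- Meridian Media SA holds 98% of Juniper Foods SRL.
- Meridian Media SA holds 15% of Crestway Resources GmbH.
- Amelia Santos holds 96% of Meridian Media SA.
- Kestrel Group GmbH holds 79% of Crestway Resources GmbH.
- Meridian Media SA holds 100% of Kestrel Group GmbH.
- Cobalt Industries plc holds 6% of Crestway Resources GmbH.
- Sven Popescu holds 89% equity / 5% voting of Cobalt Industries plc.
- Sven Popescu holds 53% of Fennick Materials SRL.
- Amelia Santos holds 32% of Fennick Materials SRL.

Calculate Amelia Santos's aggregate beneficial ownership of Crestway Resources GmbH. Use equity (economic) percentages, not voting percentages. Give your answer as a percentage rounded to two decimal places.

Amelia reaches Crestway along 2 paths.
Via Meridian: 96% × 15% = 14.4%.
Via Meridian → Kestrel: 96% × 100% × 79% = 75.84%.
Total: 14.4% + 75.84% = 90.24%.

90.24%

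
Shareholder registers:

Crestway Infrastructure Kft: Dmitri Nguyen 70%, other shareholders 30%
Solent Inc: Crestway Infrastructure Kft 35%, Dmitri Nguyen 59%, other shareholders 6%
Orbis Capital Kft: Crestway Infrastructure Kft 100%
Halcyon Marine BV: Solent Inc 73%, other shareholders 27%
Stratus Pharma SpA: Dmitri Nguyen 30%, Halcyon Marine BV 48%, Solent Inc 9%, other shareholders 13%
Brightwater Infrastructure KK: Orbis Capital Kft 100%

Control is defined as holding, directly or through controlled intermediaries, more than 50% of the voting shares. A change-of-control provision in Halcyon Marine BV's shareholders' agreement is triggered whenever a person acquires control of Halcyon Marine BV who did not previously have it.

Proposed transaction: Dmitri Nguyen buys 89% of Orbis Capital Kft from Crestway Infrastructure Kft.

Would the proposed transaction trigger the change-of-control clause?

No

The purchase adds only to Dmitri's holdings (Crestway's stake shrinks), so Dmitri is the only person who could newly come to control Halcyon.
Dmitri holds 70% of Crestway, so Dmitri controls Crestway.
Crestway and Dmitri together hold 35% + 59% = 94% of Solent, so Dmitri controls Solent.
Solent holds 73% of Halcyon, so Dmitri controls Halcyon.
So Dmitri already controls Halcyon before the transaction.
After the purchase, Dmitri holds 89% of Orbis directly, and Crestway's stake falls to 11%.
Dmitri controlled Halcyon already, so this is not a new person acquiring control; every other person's position is unchanged or reduced.
No new person acquires control, so the clause is not triggered.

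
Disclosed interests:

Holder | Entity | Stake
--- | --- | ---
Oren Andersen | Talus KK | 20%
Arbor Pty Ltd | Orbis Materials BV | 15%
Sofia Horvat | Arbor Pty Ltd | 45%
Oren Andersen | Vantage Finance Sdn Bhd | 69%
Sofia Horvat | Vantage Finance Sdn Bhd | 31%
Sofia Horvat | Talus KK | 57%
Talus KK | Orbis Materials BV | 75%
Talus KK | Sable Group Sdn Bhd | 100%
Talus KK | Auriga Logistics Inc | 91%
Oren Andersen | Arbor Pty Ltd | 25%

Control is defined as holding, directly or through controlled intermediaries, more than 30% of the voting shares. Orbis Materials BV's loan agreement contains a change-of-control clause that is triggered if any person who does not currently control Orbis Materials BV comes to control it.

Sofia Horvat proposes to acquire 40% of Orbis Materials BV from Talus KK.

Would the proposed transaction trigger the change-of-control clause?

No

The purchase adds only to Sofia's holdings (Talus's stake shrinks), so Sofia is the only person who could newly come to control Orbis.
Sofia holds 45% of Arbor, so Sofia controls Arbor.
Sofia holds 57% of Talus, so Sofia controls Talus.
Arbor and Talus together hold 15% + 75% = 90% of Orbis, so Sofia controls Orbis.
So Sofia already controls Orbis before the transaction.
After the purchase, Sofia holds 40% of Orbis directly, and Talus's stake falls to 35%.
Sofia controlled Orbis already, so this is not a new person acquiring control; every other person's position is unchanged or reduced.
No new person acquires control, so the clause is not triggered.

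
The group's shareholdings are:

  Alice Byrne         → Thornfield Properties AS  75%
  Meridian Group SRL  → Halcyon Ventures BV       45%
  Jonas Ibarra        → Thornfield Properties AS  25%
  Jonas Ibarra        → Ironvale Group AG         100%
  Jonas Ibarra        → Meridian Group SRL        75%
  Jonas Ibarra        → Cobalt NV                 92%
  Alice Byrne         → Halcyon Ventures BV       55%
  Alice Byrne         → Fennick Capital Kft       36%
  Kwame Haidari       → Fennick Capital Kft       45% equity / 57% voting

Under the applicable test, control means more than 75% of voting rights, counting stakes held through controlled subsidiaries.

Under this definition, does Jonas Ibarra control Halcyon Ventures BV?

No

Jonas holds 92% of Cobalt, so Jonas controls Cobalt.
Jonas holds 100% of Ironvale, so Jonas controls Ironvale.
Neither Jonas nor any entity Jonas controls holds any voting interest in Halcyon.
So Jonas does not control Halcyon.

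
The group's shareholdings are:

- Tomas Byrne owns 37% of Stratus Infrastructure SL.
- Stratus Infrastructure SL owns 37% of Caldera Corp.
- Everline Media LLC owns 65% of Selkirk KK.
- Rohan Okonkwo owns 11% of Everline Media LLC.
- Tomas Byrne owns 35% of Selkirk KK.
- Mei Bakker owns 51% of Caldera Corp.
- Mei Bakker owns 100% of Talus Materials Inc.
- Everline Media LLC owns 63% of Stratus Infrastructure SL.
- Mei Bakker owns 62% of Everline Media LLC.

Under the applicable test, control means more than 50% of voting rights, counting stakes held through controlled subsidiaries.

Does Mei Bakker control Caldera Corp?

Yes

Mei holds 62% of Everline, so Mei controls Everline.
Everline holds 63% of Stratus, so Mei controls Stratus.
Mei and Stratus together hold 51% + 37% = 88% of Caldera, so Mei controls Caldera.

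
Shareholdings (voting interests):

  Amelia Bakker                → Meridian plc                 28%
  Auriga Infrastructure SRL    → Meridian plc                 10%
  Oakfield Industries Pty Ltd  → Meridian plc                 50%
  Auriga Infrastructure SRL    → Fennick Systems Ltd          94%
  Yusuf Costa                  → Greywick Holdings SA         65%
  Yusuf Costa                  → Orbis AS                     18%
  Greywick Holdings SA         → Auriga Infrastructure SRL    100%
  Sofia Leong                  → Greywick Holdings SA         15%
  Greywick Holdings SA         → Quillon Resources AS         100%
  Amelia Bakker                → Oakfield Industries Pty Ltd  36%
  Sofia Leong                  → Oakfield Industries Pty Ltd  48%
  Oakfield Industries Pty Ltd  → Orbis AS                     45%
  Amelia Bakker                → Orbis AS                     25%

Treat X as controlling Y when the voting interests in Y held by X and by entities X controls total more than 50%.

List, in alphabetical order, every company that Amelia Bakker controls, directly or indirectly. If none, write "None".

Amelia's largest direct stake is 36% in Oakfield, which does not meet the threshold.

None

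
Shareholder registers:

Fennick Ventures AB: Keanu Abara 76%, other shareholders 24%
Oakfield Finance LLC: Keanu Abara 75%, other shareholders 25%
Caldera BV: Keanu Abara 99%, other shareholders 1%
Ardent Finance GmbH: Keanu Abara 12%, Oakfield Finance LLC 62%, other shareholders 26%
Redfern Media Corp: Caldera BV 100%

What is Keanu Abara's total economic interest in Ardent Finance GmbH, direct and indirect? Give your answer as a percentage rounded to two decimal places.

58.50%

Keanu reaches Ardent along 2 paths.
Direct stake: 12% = 12%.
Via Oakfield: 75% × 62% = 46.5%.
Total: 12% + 46.5% = 58.5%.
Rounded: 58.50%.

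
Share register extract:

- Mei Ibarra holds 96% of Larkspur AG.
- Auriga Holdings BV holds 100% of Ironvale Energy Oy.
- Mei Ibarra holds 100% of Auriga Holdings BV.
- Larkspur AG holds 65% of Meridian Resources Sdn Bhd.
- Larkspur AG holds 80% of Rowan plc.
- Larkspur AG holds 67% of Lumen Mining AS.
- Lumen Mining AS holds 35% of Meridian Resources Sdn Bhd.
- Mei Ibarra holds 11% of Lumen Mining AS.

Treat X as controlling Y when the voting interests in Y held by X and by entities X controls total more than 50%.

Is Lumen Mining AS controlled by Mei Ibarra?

Mei holds 96% of Larkspur, so Mei controls Larkspur.
Mei and Larkspur together hold 11% + 67% = 78% of Lumen, so Mei controls Lumen.

Yes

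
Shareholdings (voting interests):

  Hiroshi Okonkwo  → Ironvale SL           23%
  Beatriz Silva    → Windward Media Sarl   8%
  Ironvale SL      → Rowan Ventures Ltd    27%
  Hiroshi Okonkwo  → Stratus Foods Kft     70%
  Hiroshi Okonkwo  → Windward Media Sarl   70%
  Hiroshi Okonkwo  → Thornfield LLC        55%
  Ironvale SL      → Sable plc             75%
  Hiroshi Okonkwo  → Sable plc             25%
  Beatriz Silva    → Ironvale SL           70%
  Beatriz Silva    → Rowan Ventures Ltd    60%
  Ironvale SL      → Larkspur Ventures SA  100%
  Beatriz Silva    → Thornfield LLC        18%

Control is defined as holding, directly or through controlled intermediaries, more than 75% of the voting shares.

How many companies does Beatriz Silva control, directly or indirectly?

0

Beatriz's largest direct stake is 70% in Ironvale, which does not meet the threshold.
Beatriz controls 0 companies.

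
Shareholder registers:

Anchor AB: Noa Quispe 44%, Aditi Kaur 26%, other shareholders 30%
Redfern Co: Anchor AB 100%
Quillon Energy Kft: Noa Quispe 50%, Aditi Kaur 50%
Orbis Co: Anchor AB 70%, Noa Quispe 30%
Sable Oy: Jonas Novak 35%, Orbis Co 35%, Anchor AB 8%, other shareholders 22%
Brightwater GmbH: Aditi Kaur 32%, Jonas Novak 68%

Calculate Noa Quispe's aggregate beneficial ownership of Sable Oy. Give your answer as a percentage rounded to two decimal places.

24.80%

Noa reaches Sable along 3 paths.
Via Anchor → Orbis: 44% × 70% × 35% = 10.78%.
Via Orbis: 30% × 35% = 10.5%.
Via Anchor: 44% × 8% = 3.52%.
Total: 10.78% + 10.5% + 3.52% = 24.8%.
Rounded: 24.80%.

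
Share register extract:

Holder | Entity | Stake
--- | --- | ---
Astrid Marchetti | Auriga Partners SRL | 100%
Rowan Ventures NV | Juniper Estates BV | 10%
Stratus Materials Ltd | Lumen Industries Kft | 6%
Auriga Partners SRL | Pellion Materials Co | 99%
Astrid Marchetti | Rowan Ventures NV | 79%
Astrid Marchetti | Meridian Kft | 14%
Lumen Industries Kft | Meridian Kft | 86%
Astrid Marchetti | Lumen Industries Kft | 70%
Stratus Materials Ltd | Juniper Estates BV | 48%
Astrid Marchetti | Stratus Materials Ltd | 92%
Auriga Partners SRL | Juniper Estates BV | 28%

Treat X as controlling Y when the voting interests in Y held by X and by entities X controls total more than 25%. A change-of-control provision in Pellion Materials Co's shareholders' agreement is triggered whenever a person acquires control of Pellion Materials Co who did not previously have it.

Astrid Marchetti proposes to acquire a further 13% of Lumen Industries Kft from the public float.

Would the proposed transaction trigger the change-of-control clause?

The purchase changes only Astrid's holdings, so Astrid is the only person who could newly come to control Pellion.
Astrid holds 100% of Auriga, so Astrid controls Auriga.
Auriga holds 99% of Pellion, so Astrid controls Pellion.
So Astrid already controls Pellion before the transaction.
After the purchase, Astrid's direct stake in Lumen rises to 70% + 13% = 83%.
Astrid controlled Pellion already, so this is not a new person acquiring control; every other person's position is unchanged or reduced.
No new person acquires control, so the clause is not triggered.

No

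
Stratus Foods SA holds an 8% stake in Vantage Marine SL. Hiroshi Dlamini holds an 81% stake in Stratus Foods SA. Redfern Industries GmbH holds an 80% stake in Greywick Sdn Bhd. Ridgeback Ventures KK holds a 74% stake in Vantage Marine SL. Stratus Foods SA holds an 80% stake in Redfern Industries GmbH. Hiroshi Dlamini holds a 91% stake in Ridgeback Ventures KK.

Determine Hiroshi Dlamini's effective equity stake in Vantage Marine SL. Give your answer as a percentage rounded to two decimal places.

Hiroshi reaches Vantage along 2 paths.
Via Ridgeback: 91% × 74% = 67.34%.
Via Stratus: 81% × 8% = 6.48%.
Total: 67.34% + 6.48% = 73.82%.

73.82%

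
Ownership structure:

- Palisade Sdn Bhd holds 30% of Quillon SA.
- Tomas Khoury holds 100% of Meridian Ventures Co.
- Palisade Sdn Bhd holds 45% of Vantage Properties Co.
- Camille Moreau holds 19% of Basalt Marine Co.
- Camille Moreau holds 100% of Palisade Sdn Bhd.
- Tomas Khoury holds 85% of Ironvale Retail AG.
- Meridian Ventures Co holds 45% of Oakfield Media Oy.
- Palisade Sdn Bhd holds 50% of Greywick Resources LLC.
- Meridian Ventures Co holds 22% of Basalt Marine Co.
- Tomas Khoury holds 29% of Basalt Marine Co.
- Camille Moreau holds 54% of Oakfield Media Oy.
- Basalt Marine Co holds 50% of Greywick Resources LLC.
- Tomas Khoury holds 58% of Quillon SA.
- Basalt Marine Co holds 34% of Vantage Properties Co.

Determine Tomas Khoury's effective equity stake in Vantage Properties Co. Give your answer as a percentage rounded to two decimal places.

Tomas reaches Vantage along 2 paths.
Via Basalt: 29% × 34% = 9.86%.
Via Meridian → Basalt: 100% × 22% × 34% = 7.48%.
Total: 9.86% + 7.48% = 17.34%.

17.34%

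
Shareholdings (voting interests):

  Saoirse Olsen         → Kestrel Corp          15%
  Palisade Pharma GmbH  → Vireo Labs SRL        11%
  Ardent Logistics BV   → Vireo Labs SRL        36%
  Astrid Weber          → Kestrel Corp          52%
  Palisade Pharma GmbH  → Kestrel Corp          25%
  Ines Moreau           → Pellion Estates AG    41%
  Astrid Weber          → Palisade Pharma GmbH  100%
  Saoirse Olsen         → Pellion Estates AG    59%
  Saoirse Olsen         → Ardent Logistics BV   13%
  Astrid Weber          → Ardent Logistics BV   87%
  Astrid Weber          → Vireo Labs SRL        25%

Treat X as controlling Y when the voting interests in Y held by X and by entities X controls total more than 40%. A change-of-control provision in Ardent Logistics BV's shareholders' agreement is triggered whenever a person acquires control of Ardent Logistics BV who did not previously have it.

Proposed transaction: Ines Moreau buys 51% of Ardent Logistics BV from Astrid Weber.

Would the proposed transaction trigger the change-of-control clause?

The purchase adds only to Ines's holdings (Astrid's stake shrinks), so Ines is the only person who could newly come to control Ardent.
Ines holds 41% of Pellion, so Ines controls Pellion.
Neither Ines nor any entity Ines controls holds any voting interest in Ardent.
So before the transaction, Ines does not control Ardent.
After the purchase, Ines holds 51% of Ardent directly, and Astrid's stake falls to 36%.
Ines holds 51% of Ardent, so Ines controls Ardent.
Ines did not control Ardent before and does after, so the clause is triggered.

Yes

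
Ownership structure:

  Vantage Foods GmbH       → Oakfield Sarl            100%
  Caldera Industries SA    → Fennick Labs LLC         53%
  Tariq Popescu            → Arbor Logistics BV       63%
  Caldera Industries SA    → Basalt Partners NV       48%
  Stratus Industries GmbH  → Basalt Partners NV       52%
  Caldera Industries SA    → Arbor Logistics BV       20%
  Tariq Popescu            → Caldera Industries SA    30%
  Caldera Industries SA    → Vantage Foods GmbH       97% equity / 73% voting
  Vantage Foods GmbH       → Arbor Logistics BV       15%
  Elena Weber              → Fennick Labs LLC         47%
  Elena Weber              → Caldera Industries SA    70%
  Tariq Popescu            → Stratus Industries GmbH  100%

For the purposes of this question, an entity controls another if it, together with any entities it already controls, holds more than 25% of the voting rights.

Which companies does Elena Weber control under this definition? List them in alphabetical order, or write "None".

Elena holds 70% of Caldera, so Elena controls Caldera.
Elena and Caldera together hold 47% + 53% = 100% of Fennick, so Elena controls Fennick.
Caldera holds 73% of Vantage, so Elena controls Vantage.
Caldera and Vantage together hold 20% + 15% = 35% of Arbor, so Elena controls Arbor.
Vantage holds 100% of Oakfield, so Elena controls Oakfield.
Caldera holds 48% of Basalt, so Elena controls Basalt.
No other company's threshold is met.

Arbor Logistics BV, Basalt Partners NV, Caldera Industries SA, Fennick Labs LLC, Oakfield Sarl, Vantage Foods GmbH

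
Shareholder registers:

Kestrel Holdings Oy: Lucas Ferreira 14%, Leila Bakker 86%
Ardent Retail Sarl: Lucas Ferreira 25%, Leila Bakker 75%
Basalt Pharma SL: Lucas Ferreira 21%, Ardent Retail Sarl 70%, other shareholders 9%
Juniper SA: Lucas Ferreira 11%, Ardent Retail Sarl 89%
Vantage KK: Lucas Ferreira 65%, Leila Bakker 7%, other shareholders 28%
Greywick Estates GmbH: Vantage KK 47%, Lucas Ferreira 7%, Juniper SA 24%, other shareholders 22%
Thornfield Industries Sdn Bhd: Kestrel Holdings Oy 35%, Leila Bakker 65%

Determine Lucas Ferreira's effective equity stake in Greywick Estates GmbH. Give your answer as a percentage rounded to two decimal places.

45.53%

Lucas reaches Greywick along 4 paths.
Via Vantage: 65% × 47% = 30.55%.
Direct stake: 7% = 7%.
Via Juniper: 11% × 24% = 2.64%.
Via Ardent → Juniper: 25% × 89% × 24% = 5.34%.
Total: 30.55% + 7% + 2.64% + 5.34% = 45.53%.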